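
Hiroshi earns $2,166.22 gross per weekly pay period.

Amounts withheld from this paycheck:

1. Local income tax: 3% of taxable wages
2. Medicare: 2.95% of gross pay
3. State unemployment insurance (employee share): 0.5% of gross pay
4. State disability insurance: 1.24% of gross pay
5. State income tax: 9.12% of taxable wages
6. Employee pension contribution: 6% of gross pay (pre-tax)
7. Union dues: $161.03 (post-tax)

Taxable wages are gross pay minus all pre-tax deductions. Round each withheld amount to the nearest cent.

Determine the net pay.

$1,526.83

Employee pension contribution: $2,166.22 × 0.06 = $129.97
Taxable wages = $2,166.22 − $129.97 = $2,036.25
State income tax: $2,036.25 × 0.0912 = $185.71
Local income tax: $2,036.25 × 0.03 = $61.09
State disability insurance: $2,166.22 × 0.0124 = $26.86
State unemployment insurance (employee share): $2,166.22 × 0.005 = $10.83
Medicare: $2,166.22 × 0.0295 = $63.90
Union dues: $161.03
Total deductions = $129.97 + $185.71 + $61.09 + $26.86 + $10.83 + $63.90 + $161.03 = $639.39
Net pay = $2,166.22 − $639.39 = $1,526.83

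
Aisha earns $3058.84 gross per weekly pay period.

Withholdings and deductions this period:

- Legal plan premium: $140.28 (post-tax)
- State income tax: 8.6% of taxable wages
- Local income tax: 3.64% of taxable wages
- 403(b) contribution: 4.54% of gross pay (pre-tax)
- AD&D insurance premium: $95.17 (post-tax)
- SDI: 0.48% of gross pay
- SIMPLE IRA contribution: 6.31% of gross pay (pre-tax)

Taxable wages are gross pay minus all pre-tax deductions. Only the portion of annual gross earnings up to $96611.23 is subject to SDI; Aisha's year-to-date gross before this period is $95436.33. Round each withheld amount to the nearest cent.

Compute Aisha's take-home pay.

$2152.09

403(b) contribution: $3058.84 × 0.0454 = $138.87
SIMPLE IRA contribution: $3058.84 × 0.0631 = $193.01
Pre-tax total = $138.87 + $193.01 = $331.88
Taxable wages = $3058.84 − $331.88 = $2726.96
State income tax: $2726.96 × 0.086 = $234.52
Local income tax: $2726.96 × 0.0364 = $99.26
SDI: only $96611.23 − $95436.33 = $1174.90 of this check is subject → $1174.90 × 0.0048 = $5.64
Legal plan premium: $140.28
AD&D insurance premium: $95.17
Total deductions = $138.87 + $193.01 + $234.52 + $99.26 + $5.64 + $140.28 + $95.17 = $906.75
Net pay = $3058.84 − $906.75 = $2152.09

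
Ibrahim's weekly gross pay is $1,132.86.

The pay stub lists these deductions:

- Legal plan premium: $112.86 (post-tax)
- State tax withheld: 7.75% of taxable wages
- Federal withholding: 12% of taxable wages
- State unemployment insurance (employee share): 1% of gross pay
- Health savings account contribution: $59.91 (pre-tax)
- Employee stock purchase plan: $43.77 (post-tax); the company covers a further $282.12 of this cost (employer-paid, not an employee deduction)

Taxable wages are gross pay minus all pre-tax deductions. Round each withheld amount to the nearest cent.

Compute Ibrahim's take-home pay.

Health savings account contribution: $59.91
Taxable wages = $1,132.86 − $59.91 = $1,072.95
Federal withholding: $1,072.95 × 0.12 = $128.75
State tax withheld: $1,072.95 × 0.0775 = $83.15
State unemployment insurance (employee share): $1,132.86 × 0.01 = $11.33
Employee stock purchase plan: $43.77
Legal plan premium: $112.86
(Employer's $282.12 toward employee stock purchase plan is not withheld from the employee.)
Total deductions = $59.91 + $128.75 + $83.15 + $11.33 + $43.77 + $112.86 = $439.77
Net pay = $1,132.86 − $439.77 = $693.09

$693.09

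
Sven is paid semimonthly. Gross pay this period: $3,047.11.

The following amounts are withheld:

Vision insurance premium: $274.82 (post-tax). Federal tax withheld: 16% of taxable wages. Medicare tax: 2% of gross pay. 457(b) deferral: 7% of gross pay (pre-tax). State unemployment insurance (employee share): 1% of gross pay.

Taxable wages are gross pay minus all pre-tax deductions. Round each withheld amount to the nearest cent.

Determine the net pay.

$2,014.17

457(b) deferral: $3,047.11 × 0.07 = $213.30
Taxable wages = $3,047.11 − $213.30 = $2,833.81
Federal tax withheld: $2,833.81 × 0.16 = $453.41
Medicare tax: $3,047.11 × 0.02 = $60.94
State unemployment insurance (employee share): $3,047.11 × 0.01 = $30.47
Vision insurance premium: $274.82
Total deductions = $213.30 + $453.41 + $60.94 + $30.47 + $274.82 = $1,032.94
Net pay = $3,047.11 − $1,032.94 = $2,014.17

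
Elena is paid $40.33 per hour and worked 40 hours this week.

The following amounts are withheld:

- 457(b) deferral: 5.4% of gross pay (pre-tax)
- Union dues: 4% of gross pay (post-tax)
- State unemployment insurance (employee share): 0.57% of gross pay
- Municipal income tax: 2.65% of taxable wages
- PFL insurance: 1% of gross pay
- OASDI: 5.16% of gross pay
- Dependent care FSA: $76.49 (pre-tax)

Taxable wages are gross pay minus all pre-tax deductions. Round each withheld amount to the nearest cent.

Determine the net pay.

$1,238.09

Gross pay: 40 × $40.33 = $1,613.20
Dependent care FSA: $76.49
457(b) deferral: $1,613.20 × 0.054 = $87.11
Pre-tax total = $76.49 + $87.11 = $163.60
Taxable wages = $1,613.20 − $163.60 = $1,449.60
Municipal income tax: $1,449.60 × 0.0265 = $38.41
PFL insurance: $1,613.20 × 0.01 = $16.13
State unemployment insurance (employee share): $1,613.20 × 0.0057 = $9.20
OASDI: $1,613.20 × 0.0516 = $83.24
Union dues: $1,613.20 × 0.04 = $64.53
Total deductions = $76.49 + $87.11 + $38.41 + $16.13 + $9.20 + $83.24 + $64.53 = $375.11
Net pay = $1,613.20 − $375.11 = $1,238.09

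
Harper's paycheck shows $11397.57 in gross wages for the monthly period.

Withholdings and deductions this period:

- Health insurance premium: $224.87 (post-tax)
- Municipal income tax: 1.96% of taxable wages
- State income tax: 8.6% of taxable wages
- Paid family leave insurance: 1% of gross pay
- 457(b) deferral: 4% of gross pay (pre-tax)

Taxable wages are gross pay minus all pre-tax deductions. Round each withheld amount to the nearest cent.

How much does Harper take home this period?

$9447.38

457(b) deferral: $11397.57 × 0.04 = $455.90
Taxable wages = $11397.57 − $455.90 = $10941.67
State income tax: $10941.67 × 0.086 = $940.98
Municipal income tax: $10941.67 × 0.0196 = $214.46
Paid family leave insurance: $11397.57 × 0.01 = $113.98
Health insurance premium: $224.87
Total deductions = $455.90 + $940.98 + $214.46 + $113.98 + $224.87 = $1950.19
Net pay = $11397.57 − $1950.19 = $9447.38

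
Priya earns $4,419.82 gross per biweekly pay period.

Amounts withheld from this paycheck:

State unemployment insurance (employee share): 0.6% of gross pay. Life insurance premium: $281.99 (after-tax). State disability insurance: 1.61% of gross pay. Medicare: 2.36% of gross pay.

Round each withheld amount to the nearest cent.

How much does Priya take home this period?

State unemployment insurance (employee share): $4,419.82 × 0.006 = $26.52
State disability insurance: $4,419.82 × 0.0161 = $71.16
Medicare: $4,419.82 × 0.0236 = $104.31
Life insurance premium: $281.99
Total deductions = $26.52 + $71.16 + $104.31 + $281.99 = $483.98
Net pay = $4,419.82 − $483.98 = $3,935.84

$3,935.84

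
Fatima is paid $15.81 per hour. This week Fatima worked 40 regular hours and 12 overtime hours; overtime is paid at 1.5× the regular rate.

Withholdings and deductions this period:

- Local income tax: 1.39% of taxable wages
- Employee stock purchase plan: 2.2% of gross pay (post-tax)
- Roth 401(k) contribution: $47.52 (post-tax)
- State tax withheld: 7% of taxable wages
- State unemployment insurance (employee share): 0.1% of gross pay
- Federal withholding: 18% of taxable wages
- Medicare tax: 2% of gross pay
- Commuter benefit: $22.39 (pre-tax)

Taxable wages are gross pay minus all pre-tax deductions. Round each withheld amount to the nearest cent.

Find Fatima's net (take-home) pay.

Regular pay: 40 × $15.81 = $632.40
Overtime pay: 12 × $15.81 × 1.5 = $284.58
Gross pay = $632.40 + $284.58 = $916.98
Commuter benefit: $22.39
Taxable wages = $916.98 − $22.39 = $894.59
State tax withheld: $894.59 × 0.07 = $62.62
Local income tax: $894.59 × 0.0139 = $12.43
Federal withholding: $894.59 × 0.18 = $161.03
State unemployment insurance (employee share): $916.98 × 0.001 = $0.92
Medicare tax: $916.98 × 0.02 = $18.34
Employee stock purchase plan: $916.98 × 0.022 = $20.17
Roth 401(k) contribution: $47.52
Total deductions = $22.39 + $62.62 + $12.43 + $161.03 + $0.92 + $18.34 + $20.17 + $47.52 = $345.42
Net pay = $916.98 − $345.42 = $571.56

$571.56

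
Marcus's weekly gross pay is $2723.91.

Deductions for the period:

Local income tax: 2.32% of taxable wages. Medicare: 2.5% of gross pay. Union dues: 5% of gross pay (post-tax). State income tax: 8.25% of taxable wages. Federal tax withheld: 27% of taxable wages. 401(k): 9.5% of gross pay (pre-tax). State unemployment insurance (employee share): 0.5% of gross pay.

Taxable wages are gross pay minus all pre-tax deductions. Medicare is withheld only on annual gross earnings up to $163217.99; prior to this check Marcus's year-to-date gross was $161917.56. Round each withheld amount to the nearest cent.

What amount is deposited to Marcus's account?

401(k): $2723.91 × 0.095 = $258.77
Taxable wages = $2723.91 − $258.77 = $2465.14
Federal tax withheld: $2465.14 × 0.27 = $665.59
State income tax: $2465.14 × 0.0825 = $203.37
Local income tax: $2465.14 × 0.0232 = $57.19
Medicare: only $163217.99 − $161917.56 = $1300.43 of this check is subject → $1300.43 × 0.025 = $32.51
State unemployment insurance (employee share): $2723.91 × 0.005 = $13.62
Union dues: $2723.91 × 0.05 = $136.20
Total deductions = $258.77 + $665.59 + $203.37 + $57.19 + $32.51 + $13.62 + $136.20 = $1367.25
Net pay = $2723.91 − $1367.25 = $1356.66

$1356.66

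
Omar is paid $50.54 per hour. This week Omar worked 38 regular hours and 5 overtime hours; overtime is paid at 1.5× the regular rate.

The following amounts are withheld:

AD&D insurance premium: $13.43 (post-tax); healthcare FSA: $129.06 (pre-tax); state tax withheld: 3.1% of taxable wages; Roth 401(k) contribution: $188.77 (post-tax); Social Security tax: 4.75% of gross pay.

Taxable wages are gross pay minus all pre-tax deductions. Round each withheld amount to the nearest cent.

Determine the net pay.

Regular pay: 38 × $50.54 = $1,920.52
Overtime pay: 5 × $50.54 × 1.5 = $379.05
Gross pay = $1,920.52 + $379.05 = $2,299.57
Healthcare FSA: $129.06
Taxable wages = $2,299.57 − $129.06 = $2,170.51
State tax withheld: $2,170.51 × 0.031 = $67.29
Social Security tax: $2,299.57 × 0.0475 = $109.23
Roth 401(k) contribution: $188.77
AD&D insurance premium: $13.43
Total deductions = $129.06 + $67.29 + $109.23 + $188.77 + $13.43 = $507.78
Net pay = $2,299.57 − $507.78 = $1,791.79

$1,791.79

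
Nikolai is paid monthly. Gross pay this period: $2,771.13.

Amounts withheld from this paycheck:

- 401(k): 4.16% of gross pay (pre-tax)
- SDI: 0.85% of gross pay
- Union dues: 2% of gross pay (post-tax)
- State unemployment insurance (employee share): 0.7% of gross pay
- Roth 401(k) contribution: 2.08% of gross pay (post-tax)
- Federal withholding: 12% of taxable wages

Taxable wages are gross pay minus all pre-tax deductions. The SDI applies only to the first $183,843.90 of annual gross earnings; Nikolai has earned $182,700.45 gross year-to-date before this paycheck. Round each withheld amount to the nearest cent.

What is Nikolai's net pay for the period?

$2,194.97

401(k): $2,771.13 × 0.0416 = $115.28
Taxable wages = $2,771.13 − $115.28 = $2,655.85
Federal withholding: $2,655.85 × 0.12 = $318.70
State unemployment insurance (employee share): $2,771.13 × 0.007 = $19.40
SDI: only $183,843.90 − $182,700.45 = $1,143.45 of this check is subject → $1,143.45 × 0.0085 = $9.72
Union dues: $2,771.13 × 0.02 = $55.42
Roth 401(k) contribution: $2,771.13 × 0.0208 = $57.64
Total deductions = $115.28 + $318.70 + $19.40 + $9.72 + $55.42 + $57.64 = $576.16
Net pay = $2,771.13 − $576.16 = $2,194.97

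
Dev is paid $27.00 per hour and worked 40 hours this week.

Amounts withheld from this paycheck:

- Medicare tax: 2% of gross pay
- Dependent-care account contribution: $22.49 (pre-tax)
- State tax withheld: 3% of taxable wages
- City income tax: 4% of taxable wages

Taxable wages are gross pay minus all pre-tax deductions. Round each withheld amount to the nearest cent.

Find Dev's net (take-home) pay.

Gross pay: 40 × $27.00 = $1,080.00
Dependent-care account contribution: $22.49
Taxable wages = $1,080.00 − $22.49 = $1,057.51
State tax withheld: $1,057.51 × 0.03 = $31.73
City income tax: $1,057.51 × 0.04 = $42.30
Medicare tax: $1,080.00 × 0.02 = $21.60
Total deductions = $22.49 + $31.73 + $42.30 + $21.60 = $118.12
Net pay = $1,080.00 − $118.12 = $961.88

$961.88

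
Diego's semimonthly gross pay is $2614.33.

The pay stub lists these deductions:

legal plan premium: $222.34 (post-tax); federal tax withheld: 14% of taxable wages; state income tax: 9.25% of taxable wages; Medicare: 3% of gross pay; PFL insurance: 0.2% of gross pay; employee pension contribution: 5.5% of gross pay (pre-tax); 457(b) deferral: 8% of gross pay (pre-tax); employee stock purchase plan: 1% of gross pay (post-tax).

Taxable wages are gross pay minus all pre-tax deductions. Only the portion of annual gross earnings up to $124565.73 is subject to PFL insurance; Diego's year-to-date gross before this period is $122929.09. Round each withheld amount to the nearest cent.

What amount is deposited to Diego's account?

457(b) deferral: $2614.33 × 0.08 = $209.15
Employee pension contribution: $2614.33 × 0.055 = $143.79
Pre-tax total = $209.15 + $143.79 = $352.94
Taxable wages = $2614.33 − $352.94 = $2261.39
Federal tax withheld: $2261.39 × 0.14 = $316.59
State income tax: $2261.39 × 0.0925 = $209.18
PFL insurance: only $124565.73 − $122929.09 = $1636.64 of this check is subject → $1636.64 × 0.002 = $3.27
Medicare: $2614.33 × 0.03 = $78.43
Employee stock purchase plan: $2614.33 × 0.01 = $26.14
Legal plan premium: $222.34
Total deductions = $209.15 + $143.79 + $316.59 + $209.18 + $3.27 + $78.43 + $26.14 + $222.34 = $1208.89
Net pay = $2614.33 − $1208.89 = $1405.44

$1405.44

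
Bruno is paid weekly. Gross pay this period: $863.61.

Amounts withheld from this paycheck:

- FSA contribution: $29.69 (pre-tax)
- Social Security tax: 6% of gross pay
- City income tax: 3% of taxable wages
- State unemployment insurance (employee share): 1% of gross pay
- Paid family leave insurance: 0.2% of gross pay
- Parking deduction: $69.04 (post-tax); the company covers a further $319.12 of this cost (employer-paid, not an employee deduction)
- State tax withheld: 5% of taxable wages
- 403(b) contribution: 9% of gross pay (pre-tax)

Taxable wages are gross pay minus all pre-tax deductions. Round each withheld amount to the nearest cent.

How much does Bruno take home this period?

$564.47

FSA contribution: $29.69
403(b) contribution: $863.61 × 0.09 = $77.72
Pre-tax total = $29.69 + $77.72 = $107.41
Taxable wages = $863.61 − $107.41 = $756.20
City income tax: $756.20 × 0.03 = $22.69
State tax withheld: $756.20 × 0.05 = $37.81
Social Security tax: $863.61 × 0.06 = $51.82
State unemployment insurance (employee share): $863.61 × 0.01 = $8.64
Paid family leave insurance: $863.61 × 0.002 = $1.73
Parking deduction: $69.04
(Employer's $319.12 toward parking deduction is not withheld from the employee.)
Total deductions = $29.69 + $77.72 + $22.69 + $37.81 + $51.82 + $8.64 + $1.73 + $69.04 = $299.14
Net pay = $863.61 − $299.14 = $564.47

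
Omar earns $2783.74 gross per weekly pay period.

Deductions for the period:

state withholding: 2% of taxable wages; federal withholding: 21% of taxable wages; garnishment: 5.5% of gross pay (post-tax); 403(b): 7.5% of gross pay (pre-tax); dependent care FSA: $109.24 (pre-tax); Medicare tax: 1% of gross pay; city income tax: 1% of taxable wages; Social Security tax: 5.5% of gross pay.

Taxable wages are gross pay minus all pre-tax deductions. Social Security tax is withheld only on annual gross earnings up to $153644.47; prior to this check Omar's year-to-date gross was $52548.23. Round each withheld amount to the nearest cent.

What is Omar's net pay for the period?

$1539.89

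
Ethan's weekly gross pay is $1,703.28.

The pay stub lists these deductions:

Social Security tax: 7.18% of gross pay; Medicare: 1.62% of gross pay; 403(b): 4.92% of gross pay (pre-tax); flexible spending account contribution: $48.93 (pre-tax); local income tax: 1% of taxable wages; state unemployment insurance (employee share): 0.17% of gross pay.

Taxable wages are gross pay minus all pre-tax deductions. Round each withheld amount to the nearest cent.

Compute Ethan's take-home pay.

$1,402.05

403(b): $1,703.28 × 0.0492 = $83.80
Flexible spending account contribution: $48.93
Pre-tax total = $83.80 + $48.93 = $132.73
Taxable wages = $1,703.28 − $132.73 = $1,570.55
Local income tax: $1,570.55 × 0.01 = $15.71
Medicare: $1,703.28 × 0.0162 = $27.59
Social Security tax: $1,703.28 × 0.0718 = $122.30
State unemployment insurance (employee share): $1,703.28 × 0.0017 = $2.90
Total deductions = $83.80 + $48.93 + $15.71 + $27.59 + $122.30 + $2.90 = $301.23
Net pay = $1,703.28 − $301.23 = $1,402.05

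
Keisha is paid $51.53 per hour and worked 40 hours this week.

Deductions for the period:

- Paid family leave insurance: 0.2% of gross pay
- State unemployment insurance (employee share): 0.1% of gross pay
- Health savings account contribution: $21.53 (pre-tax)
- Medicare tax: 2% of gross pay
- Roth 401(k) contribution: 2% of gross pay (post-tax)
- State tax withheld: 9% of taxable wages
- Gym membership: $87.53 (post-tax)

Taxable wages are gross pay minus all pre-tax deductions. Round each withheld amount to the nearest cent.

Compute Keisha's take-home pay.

$1,679.95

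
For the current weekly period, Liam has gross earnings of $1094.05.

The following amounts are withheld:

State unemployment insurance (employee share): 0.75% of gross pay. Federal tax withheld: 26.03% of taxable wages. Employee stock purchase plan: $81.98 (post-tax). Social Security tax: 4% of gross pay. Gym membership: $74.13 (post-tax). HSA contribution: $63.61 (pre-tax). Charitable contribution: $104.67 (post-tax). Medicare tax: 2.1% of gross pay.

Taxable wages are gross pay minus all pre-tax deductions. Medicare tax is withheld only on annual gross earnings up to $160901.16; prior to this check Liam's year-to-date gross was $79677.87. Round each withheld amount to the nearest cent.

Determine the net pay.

$426.49

HSA contribution: $63.61
Taxable wages = $1094.05 − $63.61 = $1030.44
Federal tax withheld: $1030.44 × 0.2603 = $268.22
Medicare tax: cap not yet reached, full $1094.05 is subject → $1094.05 × 0.021 = $22.98
Social Security tax: $1094.05 × 0.04 = $43.76
State unemployment insurance (employee share): $1094.05 × 0.0075 = $8.21
Employee stock purchase plan: $81.98
Gym membership: $74.13
Charitable contribution: $104.67
Total deductions = $63.61 + $268.22 + $22.98 + $43.76 + $8.21 + $81.98 + $74.13 + $104.67 = $667.56
Net pay = $1094.05 − $667.56 = $426.49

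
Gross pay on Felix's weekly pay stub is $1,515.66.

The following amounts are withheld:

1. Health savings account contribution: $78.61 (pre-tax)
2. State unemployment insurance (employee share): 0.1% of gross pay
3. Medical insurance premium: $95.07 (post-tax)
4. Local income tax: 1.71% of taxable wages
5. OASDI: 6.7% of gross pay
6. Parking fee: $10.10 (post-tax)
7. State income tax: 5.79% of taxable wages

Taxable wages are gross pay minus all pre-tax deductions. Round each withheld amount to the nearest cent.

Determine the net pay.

$1,121.03

Health savings account contribution: $78.61
Taxable wages = $1,515.66 − $78.61 = $1,437.05
State income tax: $1,437.05 × 0.0579 = $83.21
Local income tax: $1,437.05 × 0.0171 = $24.57
OASDI: $1,515.66 × 0.067 = $101.55
State unemployment insurance (employee share): $1,515.66 × 0.001 = $1.52
Parking fee: $10.10
Medical insurance premium: $95.07
Total deductions = $78.61 + $83.21 + $24.57 + $101.55 + $1.52 + $10.10 + $95.07 = $394.63
Net pay = $1,515.66 − $394.63 = $1,121.03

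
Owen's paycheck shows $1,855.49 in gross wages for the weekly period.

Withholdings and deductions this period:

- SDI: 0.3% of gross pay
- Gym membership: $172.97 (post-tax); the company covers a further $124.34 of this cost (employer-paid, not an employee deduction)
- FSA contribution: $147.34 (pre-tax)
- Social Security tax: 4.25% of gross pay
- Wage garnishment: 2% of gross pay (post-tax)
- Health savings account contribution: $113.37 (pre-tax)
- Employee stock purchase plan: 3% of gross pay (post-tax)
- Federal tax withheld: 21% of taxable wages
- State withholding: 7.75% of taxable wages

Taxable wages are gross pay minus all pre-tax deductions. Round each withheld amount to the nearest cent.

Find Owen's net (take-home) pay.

$786.11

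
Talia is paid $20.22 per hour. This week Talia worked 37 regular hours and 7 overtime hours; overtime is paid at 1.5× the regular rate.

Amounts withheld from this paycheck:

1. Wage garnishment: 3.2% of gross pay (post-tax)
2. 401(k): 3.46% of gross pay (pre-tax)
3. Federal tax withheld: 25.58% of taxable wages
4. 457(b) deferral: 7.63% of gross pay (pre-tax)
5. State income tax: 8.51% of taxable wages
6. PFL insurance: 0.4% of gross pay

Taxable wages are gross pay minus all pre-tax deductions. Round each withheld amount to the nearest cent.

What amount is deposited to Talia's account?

$528.26

Regular pay: 37 × $20.22 = $748.14
Overtime pay: 7 × $20.22 × 1.5 = $212.31
Gross pay = $748.14 + $212.31 = $960.45
401(k): $960.45 × 0.0346 = $33.23
457(b) deferral: $960.45 × 0.0763 = $73.28
Pre-tax total = $33.23 + $73.28 = $106.51
Taxable wages = $960.45 − $106.51 = $853.94
State income tax: $853.94 × 0.0851 = $72.67
Federal tax withheld: $853.94 × 0.2558 = $218.44
PFL insurance: $960.45 × 0.004 = $3.84
Wage garnishment: $960.45 × 0.032 = $30.73
Total deductions = $33.23 + $73.28 + $72.67 + $218.44 + $3.84 + $30.73 = $432.19
Net pay = $960.45 − $432.19 = $528.26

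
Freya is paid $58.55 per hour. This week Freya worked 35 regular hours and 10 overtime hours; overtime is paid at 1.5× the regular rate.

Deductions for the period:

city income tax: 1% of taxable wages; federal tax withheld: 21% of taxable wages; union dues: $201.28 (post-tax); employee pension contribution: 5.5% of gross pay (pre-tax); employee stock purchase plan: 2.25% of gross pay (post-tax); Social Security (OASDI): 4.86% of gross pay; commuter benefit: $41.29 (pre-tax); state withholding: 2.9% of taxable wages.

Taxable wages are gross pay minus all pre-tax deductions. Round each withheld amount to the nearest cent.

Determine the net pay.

$1,637.20

Regular pay: 35 × $58.55 = $2,049.25
Overtime pay: 10 × $58.55 × 1.5 = $878.25
Gross pay = $2,049.25 + $878.25 = $2,927.50
Commuter benefit: $41.29
Employee pension contribution: $2,927.50 × 0.055 = $161.01
Pre-tax total = $41.29 + $161.01 = $202.30
Taxable wages = $2,927.50 − $202.30 = $2,725.20
Federal tax withheld: $2,725.20 × 0.21 = $572.29
City income tax: $2,725.20 × 0.01 = $27.25
State withholding: $2,725.20 × 0.029 = $79.03
Social Security (OASDI): $2,927.50 × 0.0486 = $142.28
Employee stock purchase plan: $2,927.50 × 0.0225 = $65.87
Union dues: $201.28
Total deductions = $41.29 + $161.01 + $572.29 + $27.25 + $79.03 + $142.28 + $65.87 + $201.28 = $1,290.30
Net pay = $2,927.50 − $1,290.30 = $1,637.20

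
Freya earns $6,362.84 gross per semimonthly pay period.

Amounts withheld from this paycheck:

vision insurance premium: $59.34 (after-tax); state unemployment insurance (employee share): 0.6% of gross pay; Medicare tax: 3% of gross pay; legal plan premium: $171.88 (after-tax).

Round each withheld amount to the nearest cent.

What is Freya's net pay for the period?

State unemployment insurance (employee share): $6,362.84 × 0.006 = $38.18
Medicare tax: $6,362.84 × 0.03 = $190.89
Legal plan premium: $171.88
Vision insurance premium: $59.34
Total deductions = $38.18 + $190.89 + $171.88 + $59.34 = $460.29
Net pay = $6,362.84 − $460.29 = $5,902.55

$5,902.55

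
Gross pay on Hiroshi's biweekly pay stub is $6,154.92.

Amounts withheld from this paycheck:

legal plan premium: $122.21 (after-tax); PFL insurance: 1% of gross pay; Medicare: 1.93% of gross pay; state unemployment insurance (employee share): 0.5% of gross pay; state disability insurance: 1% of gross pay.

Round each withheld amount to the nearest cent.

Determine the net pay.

$5,760.05

PFL insurance: $6,154.92 × 0.01 = $61.55
State disability insurance: $6,154.92 × 0.01 = $61.55
State unemployment insurance (employee share): $6,154.92 × 0.005 = $30.77
Medicare: $6,154.92 × 0.0193 = $118.79
Legal plan premium: $122.21
Total deductions = $61.55 + $61.55 + $30.77 + $118.79 + $122.21 = $394.87
Net pay = $6,154.92 − $394.87 = $5,760.05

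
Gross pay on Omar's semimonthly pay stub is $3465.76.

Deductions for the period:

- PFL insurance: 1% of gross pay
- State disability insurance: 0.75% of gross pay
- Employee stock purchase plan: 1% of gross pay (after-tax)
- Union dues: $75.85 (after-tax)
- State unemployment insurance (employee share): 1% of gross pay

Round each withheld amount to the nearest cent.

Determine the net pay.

$3259.94

State unemployment insurance (employee share): $3465.76 × 0.01 = $34.66
State disability insurance: $3465.76 × 0.0075 = $25.99
PFL insurance: $3465.76 × 0.01 = $34.66
Employee stock purchase plan: $3465.76 × 0.01 = $34.66
Union dues: $75.85
Total deductions = $34.66 + $25.99 + $34.66 + $34.66 + $75.85 = $205.82
Net pay = $3465.76 − $205.82 = $3259.94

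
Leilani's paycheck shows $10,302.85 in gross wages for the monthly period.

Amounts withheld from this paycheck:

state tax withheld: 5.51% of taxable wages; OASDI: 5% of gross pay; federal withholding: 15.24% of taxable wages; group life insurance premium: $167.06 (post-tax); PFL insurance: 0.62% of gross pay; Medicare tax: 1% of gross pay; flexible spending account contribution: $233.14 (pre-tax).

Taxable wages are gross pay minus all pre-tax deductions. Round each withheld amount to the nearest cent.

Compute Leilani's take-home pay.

$7,131.14

Flexible spending account contribution: $233.14
Taxable wages = $10,302.85 − $233.14 = $10,069.71
Federal withholding: $10,069.71 × 0.1524 = $1,534.62
State tax withheld: $10,069.71 × 0.0551 = $554.84
PFL insurance: $10,302.85 × 0.0062 = $63.88
Medicare tax: $10,302.85 × 0.01 = $103.03
OASDI: $10,302.85 × 0.05 = $515.14
Group life insurance premium: $167.06
Total deductions = $233.14 + $1,534.62 + $554.84 + $63.88 + $103.03 + $515.14 + $167.06 = $3,171.71
Net pay = $10,302.85 − $3,171.71 = $7,131.14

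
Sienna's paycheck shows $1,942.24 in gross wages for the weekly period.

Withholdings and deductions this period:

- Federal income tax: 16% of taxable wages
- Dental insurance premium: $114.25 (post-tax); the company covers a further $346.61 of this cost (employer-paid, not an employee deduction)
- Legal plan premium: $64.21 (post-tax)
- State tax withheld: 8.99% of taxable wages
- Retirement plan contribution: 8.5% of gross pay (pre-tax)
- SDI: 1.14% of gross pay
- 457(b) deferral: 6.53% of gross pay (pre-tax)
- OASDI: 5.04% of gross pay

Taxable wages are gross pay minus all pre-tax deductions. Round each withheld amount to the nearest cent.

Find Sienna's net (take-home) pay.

$939.42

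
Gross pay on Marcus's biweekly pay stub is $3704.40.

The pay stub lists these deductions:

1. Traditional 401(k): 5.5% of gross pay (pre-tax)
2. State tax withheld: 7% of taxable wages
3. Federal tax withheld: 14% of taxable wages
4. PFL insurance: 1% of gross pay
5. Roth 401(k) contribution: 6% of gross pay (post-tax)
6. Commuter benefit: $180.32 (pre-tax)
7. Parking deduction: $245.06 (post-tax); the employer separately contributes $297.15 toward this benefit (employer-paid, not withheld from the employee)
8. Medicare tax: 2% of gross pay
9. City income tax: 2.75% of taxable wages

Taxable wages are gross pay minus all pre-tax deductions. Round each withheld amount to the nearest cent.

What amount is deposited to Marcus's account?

Commuter benefit: $180.32
Traditional 401(k): $3704.40 × 0.055 = $203.74
Pre-tax total = $180.32 + $203.74 = $384.06
Taxable wages = $3704.40 − $384.06 = $3320.34
Federal tax withheld: $3320.34 × 0.14 = $464.85
City income tax: $3320.34 × 0.0275 = $91.31
State tax withheld: $3320.34 × 0.07 = $232.42
PFL insurance: $3704.40 × 0.01 = $37.04
Medicare tax: $3704.40 × 0.02 = $74.09
Roth 401(k) contribution: $3704.40 × 0.06 = $222.26
Parking deduction: $245.06
(Employer's $297.15 toward parking deduction is not withheld from the employee.)
Total deductions = $180.32 + $203.74 + $464.85 + $91.31 + $232.42 + $37.04 + $74.09 + $222.26 + $245.06 = $1751.09
Net pay = $3704.40 − $1751.09 = $1953.31

$1953.31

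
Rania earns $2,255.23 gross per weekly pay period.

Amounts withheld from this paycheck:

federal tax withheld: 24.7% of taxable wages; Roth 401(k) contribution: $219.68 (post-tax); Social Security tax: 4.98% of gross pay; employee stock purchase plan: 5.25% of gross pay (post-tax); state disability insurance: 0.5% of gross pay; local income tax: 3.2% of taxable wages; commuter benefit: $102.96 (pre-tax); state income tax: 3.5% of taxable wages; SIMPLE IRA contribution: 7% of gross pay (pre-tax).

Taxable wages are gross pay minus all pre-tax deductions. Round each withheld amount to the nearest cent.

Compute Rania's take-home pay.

SIMPLE IRA contribution: $2,255.23 × 0.07 = $157.87
Commuter benefit: $102.96
Pre-tax total = $157.87 + $102.96 = $260.83
Taxable wages = $2,255.23 − $260.83 = $1,994.40
State income tax: $1,994.40 × 0.035 = $69.80
Federal tax withheld: $1,994.40 × 0.247 = $492.62
Local income tax: $1,994.40 × 0.032 = $63.82
Social Security tax: $2,255.23 × 0.0498 = $112.31
State disability insurance: $2,255.23 × 0.005 = $11.28
Roth 401(k) contribution: $219.68
Employee stock purchase plan: $2,255.23 × 0.0525 = $118.40
Total deductions = $157.87 + $102.96 + $69.80 + $492.62 + $63.82 + $112.31 + $11.28 + $219.68 + $118.40 = $1,348.74
Net pay = $2,255.23 − $1,348.74 = $906.49

$906.49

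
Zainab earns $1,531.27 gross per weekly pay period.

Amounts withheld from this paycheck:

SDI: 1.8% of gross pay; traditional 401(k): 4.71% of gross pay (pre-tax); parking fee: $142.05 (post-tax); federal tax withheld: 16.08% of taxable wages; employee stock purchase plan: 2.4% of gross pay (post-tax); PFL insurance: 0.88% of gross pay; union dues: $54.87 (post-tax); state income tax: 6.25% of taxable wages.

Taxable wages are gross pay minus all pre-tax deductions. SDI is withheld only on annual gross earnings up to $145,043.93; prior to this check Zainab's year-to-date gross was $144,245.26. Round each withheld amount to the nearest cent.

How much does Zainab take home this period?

$871.79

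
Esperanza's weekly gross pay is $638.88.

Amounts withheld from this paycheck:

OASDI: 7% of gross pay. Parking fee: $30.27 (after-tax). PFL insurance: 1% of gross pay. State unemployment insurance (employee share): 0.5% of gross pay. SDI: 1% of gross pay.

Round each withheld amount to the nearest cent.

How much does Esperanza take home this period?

PFL insurance: $638.88 × 0.01 = $6.39
OASDI: $638.88 × 0.07 = $44.72
SDI: $638.88 × 0.01 = $6.39
State unemployment insurance (employee share): $638.88 × 0.005 = $3.19
Parking fee: $30.27
Total deductions = $6.39 + $44.72 + $6.39 + $3.19 + $30.27 = $90.96
Net pay = $638.88 − $90.96 = $547.92

$547.92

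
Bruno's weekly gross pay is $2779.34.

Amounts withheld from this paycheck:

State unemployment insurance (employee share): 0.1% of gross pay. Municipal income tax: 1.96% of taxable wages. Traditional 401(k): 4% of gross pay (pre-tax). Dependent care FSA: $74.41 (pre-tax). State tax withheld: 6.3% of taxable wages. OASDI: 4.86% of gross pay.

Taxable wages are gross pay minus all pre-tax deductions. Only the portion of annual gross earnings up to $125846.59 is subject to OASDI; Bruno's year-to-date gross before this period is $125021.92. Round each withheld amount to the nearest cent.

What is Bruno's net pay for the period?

Traditional 401(k): $2779.34 × 0.04 = $111.17
Dependent care FSA: $74.41
Pre-tax total = $111.17 + $74.41 = $185.58
Taxable wages = $2779.34 − $185.58 = $2593.76
Municipal income tax: $2593.76 × 0.0196 = $50.84
State tax withheld: $2593.76 × 0.063 = $163.41
State unemployment insurance (employee share): $2779.34 × 0.001 = $2.78
OASDI: only $125846.59 − $125021.92 = $824.67 of this check is subject → $824.67 × 0.0486 = $40.08
Total deductions = $111.17 + $74.41 + $50.84 + $163.41 + $2.78 + $40.08 = $442.69
Net pay = $2779.34 − $442.69 = $2336.65

$2336.65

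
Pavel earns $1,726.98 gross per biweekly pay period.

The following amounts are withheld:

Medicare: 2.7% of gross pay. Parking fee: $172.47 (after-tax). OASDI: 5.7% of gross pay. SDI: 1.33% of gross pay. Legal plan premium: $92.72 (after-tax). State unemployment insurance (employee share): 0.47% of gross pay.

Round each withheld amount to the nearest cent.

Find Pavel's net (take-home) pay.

$1,285.63

OASDI: $1,726.98 × 0.057 = $98.44
State unemployment insurance (employee share): $1,726.98 × 0.0047 = $8.12
SDI: $1,726.98 × 0.0133 = $22.97
Medicare: $1,726.98 × 0.027 = $46.63
Parking fee: $172.47
Legal plan premium: $92.72
Total deductions = $98.44 + $8.12 + $22.97 + $46.63 + $172.47 + $92.72 = $441.35
Net pay = $1,726.98 − $441.35 = $1,285.63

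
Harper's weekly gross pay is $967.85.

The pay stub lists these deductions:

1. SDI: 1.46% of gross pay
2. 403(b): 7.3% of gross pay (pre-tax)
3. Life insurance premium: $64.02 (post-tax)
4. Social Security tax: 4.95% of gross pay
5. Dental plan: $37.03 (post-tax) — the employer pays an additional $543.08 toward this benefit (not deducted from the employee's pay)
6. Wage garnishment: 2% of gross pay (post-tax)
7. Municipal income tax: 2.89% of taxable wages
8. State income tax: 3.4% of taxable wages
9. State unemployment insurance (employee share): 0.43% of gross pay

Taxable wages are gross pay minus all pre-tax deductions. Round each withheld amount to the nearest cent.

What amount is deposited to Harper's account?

403(b): $967.85 × 0.073 = $70.65
Taxable wages = $967.85 − $70.65 = $897.20
State income tax: $897.20 × 0.034 = $30.50
Municipal income tax: $897.20 × 0.0289 = $25.93
Social Security tax: $967.85 × 0.0495 = $47.91
SDI: $967.85 × 0.0146 = $14.13
State unemployment insurance (employee share): $967.85 × 0.0043 = $4.16
Dental plan: $37.03
Life insurance premium: $64.02
Wage garnishment: $967.85 × 0.02 = $19.36
(Employer's $543.08 toward dental plan is not withheld from the employee.)
Total deductions = $70.65 + $30.50 + $25.93 + $47.91 + $14.13 + $4.16 + $37.03 + $64.02 + $19.36 = $313.69
Net pay = $967.85 − $313.69 = $654.16

$654.16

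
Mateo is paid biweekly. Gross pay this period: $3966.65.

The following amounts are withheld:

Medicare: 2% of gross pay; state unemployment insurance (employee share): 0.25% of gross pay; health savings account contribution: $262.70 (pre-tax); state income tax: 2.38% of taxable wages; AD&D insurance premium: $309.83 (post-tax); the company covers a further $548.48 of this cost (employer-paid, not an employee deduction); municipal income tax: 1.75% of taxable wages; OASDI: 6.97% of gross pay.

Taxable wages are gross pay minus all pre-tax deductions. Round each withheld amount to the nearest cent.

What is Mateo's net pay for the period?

$2875.42

Health savings account contribution: $262.70
Taxable wages = $3966.65 − $262.70 = $3703.95
Municipal income tax: $3703.95 × 0.0175 = $64.82
State income tax: $3703.95 × 0.0238 = $88.15
OASDI: $3966.65 × 0.0697 = $276.48
State unemployment insurance (employee share): $3966.65 × 0.0025 = $9.92
Medicare: $3966.65 × 0.02 = $79.33
AD&D insurance premium: $309.83
(Employer's $548.48 toward AD&D insurance premium is not withheld from the employee.)
Total deductions = $262.70 + $64.82 + $88.15 + $276.48 + $9.92 + $79.33 + $309.83 = $1091.23
Net pay = $3966.65 − $1091.23 = $2875.42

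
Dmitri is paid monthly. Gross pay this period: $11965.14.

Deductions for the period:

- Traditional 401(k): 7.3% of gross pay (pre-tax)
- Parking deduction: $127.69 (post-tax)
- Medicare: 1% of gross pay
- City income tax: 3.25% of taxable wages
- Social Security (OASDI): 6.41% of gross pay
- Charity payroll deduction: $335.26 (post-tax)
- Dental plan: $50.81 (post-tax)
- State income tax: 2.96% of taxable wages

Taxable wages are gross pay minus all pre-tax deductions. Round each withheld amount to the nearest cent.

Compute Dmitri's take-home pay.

Traditional 401(k): $11965.14 × 0.073 = $873.46
Taxable wages = $11965.14 − $873.46 = $11091.68
State income tax: $11091.68 × 0.0296 = $328.31
City income tax: $11091.68 × 0.0325 = $360.48
Medicare: $11965.14 × 0.01 = $119.65
Social Security (OASDI): $11965.14 × 0.0641 = $766.97
Charity payroll deduction: $335.26
Dental plan: $50.81
Parking deduction: $127.69
Total deductions = $873.46 + $328.31 + $360.48 + $119.65 + $766.97 + $335.26 + $50.81 + $127.69 = $2962.63
Net pay = $11965.14 − $2962.63 = $9002.51

$9002.51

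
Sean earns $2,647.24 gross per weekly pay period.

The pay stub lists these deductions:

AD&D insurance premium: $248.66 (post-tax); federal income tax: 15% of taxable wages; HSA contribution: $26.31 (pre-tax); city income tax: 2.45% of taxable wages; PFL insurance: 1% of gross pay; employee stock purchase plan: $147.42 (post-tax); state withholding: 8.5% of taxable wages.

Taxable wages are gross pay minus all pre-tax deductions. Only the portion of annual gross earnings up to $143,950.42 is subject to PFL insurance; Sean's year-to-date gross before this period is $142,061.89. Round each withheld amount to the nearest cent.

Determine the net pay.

HSA contribution: $26.31
Taxable wages = $2,647.24 − $26.31 = $2,620.93
Federal income tax: $2,620.93 × 0.15 = $393.14
City income tax: $2,620.93 × 0.0245 = $64.21
State withholding: $2,620.93 × 0.085 = $222.78
PFL insurance: only $143,950.42 − $142,061.89 = $1,888.53 of this check is subject → $1,888.53 × 0.01 = $18.89
Employee stock purchase plan: $147.42
AD&D insurance premium: $248.66
Total deductions = $26.31 + $393.14 + $64.21 + $222.78 + $18.89 + $147.42 + $248.66 = $1,121.41
Net pay = $2,647.24 − $1,121.41 = $1,525.83

$1,525.83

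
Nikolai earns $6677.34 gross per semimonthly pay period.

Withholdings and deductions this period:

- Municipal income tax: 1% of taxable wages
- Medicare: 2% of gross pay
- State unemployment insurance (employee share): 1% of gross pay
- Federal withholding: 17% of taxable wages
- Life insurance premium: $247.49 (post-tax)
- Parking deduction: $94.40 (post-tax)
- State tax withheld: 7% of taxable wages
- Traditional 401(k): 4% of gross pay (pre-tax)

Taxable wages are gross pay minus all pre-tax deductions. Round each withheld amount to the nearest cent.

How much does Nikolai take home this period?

$4265.48

Traditional 401(k): $6677.34 × 0.04 = $267.09
Taxable wages = $6677.34 − $267.09 = $6410.25
State tax withheld: $6410.25 × 0.07 = $448.72
Municipal income tax: $6410.25 × 0.01 = $64.10
Federal withholding: $6410.25 × 0.17 = $1089.74
State unemployment insurance (employee share): $6677.34 × 0.01 = $66.77
Medicare: $6677.34 × 0.02 = $133.55
Parking deduction: $94.40
Life insurance premium: $247.49
Total deductions = $267.09 + $448.72 + $64.10 + $1089.74 + $66.77 + $133.55 + $94.40 + $247.49 = $2411.86
Net pay = $6677.34 − $2411.86 = $4265.48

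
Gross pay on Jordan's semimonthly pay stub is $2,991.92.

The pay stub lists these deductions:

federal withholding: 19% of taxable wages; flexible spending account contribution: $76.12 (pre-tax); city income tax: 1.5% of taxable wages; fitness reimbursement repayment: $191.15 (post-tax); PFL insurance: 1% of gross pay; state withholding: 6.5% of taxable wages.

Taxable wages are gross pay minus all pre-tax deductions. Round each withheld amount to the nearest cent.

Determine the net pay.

$1,907.46

Flexible spending account contribution: $76.12
Taxable wages = $2,991.92 − $76.12 = $2,915.80
Federal withholding: $2,915.80 × 0.19 = $554.00
City income tax: $2,915.80 × 0.015 = $43.74
State withholding: $2,915.80 × 0.065 = $189.53
PFL insurance: $2,991.92 × 0.01 = $29.92
Fitness reimbursement repayment: $191.15
Total deductions = $76.12 + $554.00 + $43.74 + $189.53 + $29.92 + $191.15 = $1,084.46
Net pay = $2,991.92 − $1,084.46 = $1,907.46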